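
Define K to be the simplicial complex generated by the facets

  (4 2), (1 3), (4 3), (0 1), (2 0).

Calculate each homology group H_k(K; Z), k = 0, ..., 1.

Take the total order 0 < 1 < 2 < 3 < 4 on the vertex set. Then K (dimension 1) consists of the simplices:

  0-simplices (5): [0], [1], [2], [3], [4]
  1-simplices (5): [0,1], [0,2], [1,3], [2,4], [3,4]

so the chain groups are C_0 ≅ Z^5, C_1 ≅ Z^5.

The boundary map ∂_1: C_1 → C_0 maps an edge to its endpoints' difference, ∂[p,q] = q − p. For instance
  ∂[2,4] = [4] − [2].
The 5×5 boundary matrix has rank 4 and Smith normal form diag(1,1,1,1).

From H_k ≅ ker(∂_k) / im(∂_{k+1}) we obtain:

  H_0: rank C_0 − rank ∂_1 = 5 − 4 = 1, and the invariant factors of ∂_1 are all 1, so H_0 = Z.
  H_1: rank ker ∂_1 − rank ∂_2 = (5 − 4) − 0 = 1, and there is no ∂_2, so H_1 = Z.

H_0 = Z,  H_1 = Z.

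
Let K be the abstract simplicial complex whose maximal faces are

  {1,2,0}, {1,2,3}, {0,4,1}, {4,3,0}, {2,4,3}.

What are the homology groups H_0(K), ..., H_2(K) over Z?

H_0 = Z,  H_1 = Z,  H_2 = 0.

We work with the vertex ordering 0 < 1 < 2 < 3 < 4. The simplices of K, each written with vertices in increasing order, are:

  0-simplices (5): [0], [1], [2], [3], [4]
  1-simplices (10): [0,1], [0,2], [0,3], [0,4], [1,2], [1,3], [1,4], [2,3], [2,4], [3,4]
  2-simplices (5): [0,1,2], [0,1,4], [0,3,4], [1,2,3], [2,3,4]

so the chain groups are C_0 ≅ Z^5, C_1 ≅ Z^10, C_2 ≅ Z^5.

The boundary map ∂_1: C_1 → C_0 is given by ∂[p,q] = [q] − [p]. For instance
  ∂[2,3] = [3] − [2].
This gives a 5×10 integer matrix of rank 4; reducing to Smith normal form yields diagonal entries (1,1,1,1).

∂_2: C_2 → C_1 sends each 2-simplex [p,q,r] to [q,r] − [p,r] + [p,q]. For instance
  ∂[0,1,4] = [1,4] − [0,4] + [0,1],
  ∂[0,3,4] = [3,4] − [0,4] + [0,3].
This gives a 10×5 integer matrix of rank 5; reducing to Smith normal form yields diagonal entries (1,1,1,1,1).

Computing H_k = (kernel of ∂_k) / (image of ∂_{k+1}):

  H_0: rank C_0 − rank ∂_1 = 5 − 4 = 1, and the invariant factors of ∂_1 are all 1, so H_0 ≅ Z.
  H_1: rank ker ∂_1 − rank ∂_2 = (10 − 4) − 5 = 1, and the invariant factors of ∂_2 are all 1, so H_1 ≅ Z.
  H_2: rank ker ∂_2 − rank ∂_3 = (5 − 5) − 0 = 0, and there is no ∂_3, so H_2 ≅ 0.

As a check, the Euler characteristic is 5 − 10 + 5 = 0, which agrees with 1 − 1 + 0 = 0.
(K is a triangulation of the Möbius band.)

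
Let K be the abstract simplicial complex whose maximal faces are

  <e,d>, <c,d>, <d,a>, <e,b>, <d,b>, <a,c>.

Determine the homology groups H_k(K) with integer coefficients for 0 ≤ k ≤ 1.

H_0 = Z,  H_1 = Z^2.

K has 5 vertices, 6 edges.
rank ∂_0 = 0, rank ∂_1 = 4 ⇒ b_0 = 5 − 0 − 4 = 1; all invariant factors of ∂_1 are 1 so no torsion. So H_0 = Z.
rank ∂_1 = 4, rank ∂_2 = 0 ⇒ b_1 = 6 − 4 − 0 = 2. So H_1 = Z^2.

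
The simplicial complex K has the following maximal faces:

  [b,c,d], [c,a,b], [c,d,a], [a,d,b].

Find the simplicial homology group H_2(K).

Order the vertices as a < b < c < d. Listing each simplex with vertices in this order, K has dimension 2 with simplices:

  0-simplices (4): a, b, c, d
  1-simplices (6): ab, ac, ad, bc, bd, cd
  2-simplices (4): abc, abd, acd, bcd

Hence C_0 ≅ Z^4, C_1 ≅ Z^6, C_2 ≅ Z^4.

∂_1: C_1 → C_0 is given by ∂[p,q] = [q] − [p].
As a 4×6 matrix over Z this has rank 3, with invariant factors (1,1,1).

∂_2: C_2 → C_1 sends each 2-simplex [p,q,r] to [q,r] − [p,r] + [p,q]. For instance
  ∂acd = cd − ad + ac,
  ∂abc = bc − ac + ab.
As a 6×4 matrix over Z this has rank 3, with invariant factors (1,1,1).

From H_k ≅ ker(∂_k) / im(∂_{k+1}) we obtain:

  H_2: rank ker ∂_2 − rank ∂_3 = (4 − 3) − 0 = 1, and there is no ∂_3, so H_2 ≅ Z.

(K is a triangulation of the 2-sphere S^2.)

H_2 ≅ Z.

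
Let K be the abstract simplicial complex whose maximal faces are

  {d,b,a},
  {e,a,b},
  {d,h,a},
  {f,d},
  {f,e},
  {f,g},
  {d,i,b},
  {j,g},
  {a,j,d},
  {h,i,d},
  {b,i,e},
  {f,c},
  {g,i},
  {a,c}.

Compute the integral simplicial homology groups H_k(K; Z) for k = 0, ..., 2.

H_0 = Z,  H_1 = Z^4,  H_2 = 0.

We work with the vertex ordering a < b < c < d < e < f < g < h < i < j. The simplices of K, each written with vertices in increasing order, are:

  0-simplices (10): a, b, c, d, e, f, g, h, i, j
  1-simplices (20): ab, ac, ad, ae, ah, aj, bd, be, bi, cf, df, dh, di, dj, ef, ei, fg, gi, gj, hi
  2-simplices (7): abd, abe, adh, adj, bdi, bei, dhi

Hence C_0 ≅ Z^10, C_1 ≅ Z^20, C_2 ≅ Z^7.

∂_1: C_1 → C_0 is given by ∂[p,q] = [q] − [p].
The resulting 10×20 matrix has rank 9, and its Smith normal form has invariant factors (1,1,1,1,1,1,1,1,1).

Boundary ∂_2: C_2 → C_1 maps a triangle to the signed sum of its edges. For instance
  ∂dhi = hi − di + dh,
  ∂bdi = di − bi + bd.
The 20×7 boundary matrix has rank 7 and Smith normal form diag(1,1,1,1,1,1,1).

From H_k ≅ ker(∂_k) / im(∂_{k+1}) we obtain:

  H_0: rank C_0 − rank ∂_1 = 10 − 9 = 1, and the invariant factors of ∂_1 are all 1, so H_0 ≅ Z.
  H_1: rank ker ∂_1 − rank ∂_2 = (20 − 9) − 7 = 4, and the invariant factors of ∂_2 are all 1, so H_1 ≅ Z^4.
  H_2: rank ker ∂_2 − rank ∂_3 = (7 − 7) − 0 = 0, and there is no ∂_3, so H_2 ≅ 0.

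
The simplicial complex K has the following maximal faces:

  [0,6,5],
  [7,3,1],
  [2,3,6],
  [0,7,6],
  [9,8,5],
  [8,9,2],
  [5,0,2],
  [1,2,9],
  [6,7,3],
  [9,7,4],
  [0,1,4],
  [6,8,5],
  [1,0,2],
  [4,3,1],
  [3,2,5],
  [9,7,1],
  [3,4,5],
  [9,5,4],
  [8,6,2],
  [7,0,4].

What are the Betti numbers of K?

Order the vertices as 0 < 1 < 2 < 3 < 4 < 5 < 6 < 7 < 8 < 9. Listing each simplex with vertices in this order, K has dimension 2 with simplices:

  0-simplices (10): [0], [1], [2], [3], [4], [5], [6], [7], [8], [9]
  1-simplices (30): (30 of them)
  2-simplices (20): (20 of them)

Hence C_0 ≅ Z^10, C_1 ≅ Z^30, C_2 ≅ Z^20.

The boundary map ∂_1: C_1 → C_0 sends each edge [p,q] (with p < q) to q − p. For instance
  ∂[5,8] = [8] − [5].
This gives a 10×30 integer matrix of rank 9; reducing to Smith normal form yields diagonal entries (1,1,1,1,1,1,1,1,1).

Boundary ∂_2: C_2 → C_1 acts by ∂[p,q,r] = [q,r] − [p,r] + [p,q]. For instance
  ∂[3,6,7] = [6,7] − [3,7] + [3,6],
  ∂[5,6,8] = [6,8] − [5,8] + [5,6].
This gives a 30×20 integer matrix of rank 20; reducing to Smith normal form yields diagonal entries (1,1,1,1,1,1,1,1,1,1,1,1,1,1,1,1,1,1,1,2).

Computing H_k = (kernel of ∂_k) / (image of ∂_{k+1}):

  H_0: rank C_0 − rank ∂_1 = 10 − 9 = 1, and the invariant factors of ∂_1 are all 1, so H_0 ≅ Z.
  H_1: rank ker ∂_1 − rank ∂_2 = (30 − 9) − 20 = 1, and ∂_2 has invariant factor 2 > 1, so H_1 ≅ Z ⊕ Z/2Z.
  H_2: rank ker ∂_2 − rank ∂_3 = (20 − 20) − 0 = 0, and there is no ∂_3, so H_2 ≅ 0.

Hence the Betti numbers are b_0 = 1, b_1 = 1, b_2 = 0.

b_0 = 1, b_1 = 1, b_2 = 0.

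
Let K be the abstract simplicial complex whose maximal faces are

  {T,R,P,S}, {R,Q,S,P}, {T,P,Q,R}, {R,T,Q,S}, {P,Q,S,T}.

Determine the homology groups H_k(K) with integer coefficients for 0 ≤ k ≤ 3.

Order the vertices as P < Q < R < S < T. Listing each simplex with vertices in this order, K has dimension 3 with simplices:

  0-simplices (5): P, Q, R, S, T
  1-simplices (10): PQ, PR, PS, PT, QR, QS, QT, RS, RT, ST
  2-simplices (10): PQR, PQS, PQT, PRS, PRT, PST, QRS, QRT, QST, RST
  3-simplices (5): PQRS, PQRT, PQST, PRST, QRST

so the chain groups are C_0 ≅ Z^5, C_1 ≅ Z^10, C_2 ≅ Z^10, C_3 ≅ Z^5.

The boundary map ∂_1: C_1 → C_0 sends each edge [p,q] (with p < q) to q − p. For instance
  ∂PR = R − P.
As a 5×10 matrix over Z this has rank 4, with invariant factors (1,1,1,1).

∂_2: C_2 → C_1 sends each 2-simplex [p,q,r] to [q,r] − [p,r] + [p,q]. For instance
  ∂PQT = QT − PT + PQ,
  ∂QRS = RS − QS + QR.
The 10×10 boundary matrix has rank 6 and Smith normal form diag(1,1,1,1,1,1).

The boundary map ∂_3: C_3 → C_2 sends each 3-simplex σ to the alternating sum Σ_i (−1)^i (σ with its i-th vertex removed). For instance
  ∂PRST = RST − PST + PRT − PRS,
  ∂QRST = RST − QST + QRT − QRS.
This gives a 10×5 integer matrix of rank 4; reducing to Smith normal form yields diagonal entries (1,1,1,1).

Now H_k = ker ∂_k / im ∂_{k+1}, so:

  H_0: rank C_0 − rank ∂_1 = 5 − 4 = 1, and the invariant factors of ∂_1 are all 1, so H_0 ≅ Z.
  H_1: rank ker ∂_1 − rank ∂_2 = (10 − 4) − 6 = 0, and the invariant factors of ∂_2 are all 1, so H_1 ≅ 0.
  H_2: rank ker ∂_2 − rank ∂_3 = (10 − 6) − 4 = 0, and the invariant factors of ∂_3 are all 1, so H_2 ≅ 0.
  H_3: rank ker ∂_3 − rank ∂_4 = (5 − 4) − 0 = 1, and there is no ∂_4, so H_3 ≅ Z.

As a check, the Euler characteristic is 5 − 10 + 10 − 5 = 0, which agrees with 1 − 0 + 0 − 1 = 0.

H_0 = Z,  H_1 = 0,  H_2 = 0,  H_3 = Z.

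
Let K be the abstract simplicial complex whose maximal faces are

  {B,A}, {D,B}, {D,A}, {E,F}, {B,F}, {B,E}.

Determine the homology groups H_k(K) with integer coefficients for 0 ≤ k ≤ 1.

Fix the vertex order A < B < D < E < F and write every simplex with vertices in increasing order. Then dim K = 1 and the simplices of K are:

  0-simplices (5): A, B, D, E, F
  1-simplices (6): AB, AD, BD, BE, BF, EF

so the chain groups are C_0 ≅ Z^5, C_1 ≅ Z^6.

Boundary ∂_1: C_1 → C_0 maps an edge to its endpoints' difference, ∂[p,q] = q − p. For instance
  ∂BF = F − B.
This gives a 5×6 integer matrix of rank 4; reducing to Smith normal form yields diagonal entries (1,1,1,1).

From H_k ≅ ker(∂_k) / im(∂_{k+1}) we obtain:

  H_0: rank C_0 − rank ∂_1 = 5 − 4 = 1, and the invariant factors of ∂_1 are all 1, so H_0 ≅ Z.
  H_1: rank ker ∂_1 − rank ∂_2 = (6 − 4) − 0 = 2, and there is no ∂_2, so H_1 ≅ Z^2.

(K is a triangulation of a wedge of 2 circles.)

H_0 = Z,  H_1 = Z^2.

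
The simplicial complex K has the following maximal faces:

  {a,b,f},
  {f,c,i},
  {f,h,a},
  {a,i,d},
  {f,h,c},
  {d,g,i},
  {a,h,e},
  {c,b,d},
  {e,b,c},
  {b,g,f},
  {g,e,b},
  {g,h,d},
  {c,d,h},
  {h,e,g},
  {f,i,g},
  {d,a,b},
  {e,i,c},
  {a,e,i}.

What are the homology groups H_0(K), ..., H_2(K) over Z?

H_0 ≅ Z,  H_1 ≅ Z^2,  H_2 ≅ Z.

Fix the vertex order a < b < c < d < e < f < g < h < i and write every simplex with vertices in increasing order. Then dim K = 2 and the simplices of K are:

  0-simplices (9): a, b, c, d, e, f, g, h, i
  1-simplices (27): ab, ad, ae, af, ah, ai, bc, bd, be, bf, bg, cd, ce, cf, ch, ci, dg, dh, di, eg, eh, ei, fg, fh, fi, gh, gi
  2-simplices (18): abd, abf, adi, aeh, aei, afh, bcd, bce, beg, bfg, cdh, cei, cfh, cfi, dgh, dgi, egh, fgi

Hence C_0 ≅ Z^9, C_1 ≅ Z^27, C_2 ≅ Z^18.

Boundary ∂_1: C_1 → C_0 sends each edge [p,q] (with p < q) to q − p. For instance
  ∂ae = e − a.
The 9×27 boundary matrix has rank 8 and Smith normal form diag(1,1,1,1,1,1,1,1).

Boundary ∂_2: C_2 → C_1 maps a triangle to the signed sum of its edges. For instance
  ∂beg = eg − bg + be,
  ∂cei = ei − ci + ce.
The 27×18 boundary matrix has rank 17 and Smith normal form diag(1,1,1,1,1,1,1,1,1,1,1,1,1,1,1,1,1).

Reading off H_k = ker ∂_k / im ∂_{k+1}:

  H_0: rank C_0 − rank ∂_1 = 9 − 8 = 1, and the invariant factors of ∂_1 are all 1, so H_0 ≅ Z.
  H_1: rank ker ∂_1 − rank ∂_2 = (27 − 8) − 17 = 2, and the invariant factors of ∂_2 are all 1, so H_1 ≅ Z^2.
  H_2: rank ker ∂_2 − rank ∂_3 = (18 − 17) − 0 = 1, and there is no ∂_3, so H_2 ≅ Z.

(K is a triangulation of the torus T^2.)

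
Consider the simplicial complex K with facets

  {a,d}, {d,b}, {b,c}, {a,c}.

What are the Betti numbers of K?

We work with the vertex ordering a < b < c < d. The simplices of K, each written with vertices in increasing order, are:

  0-simplices (4): a, b, c, d
  1-simplices (4): ac, ad, bc, bd

Hence C_0 ≅ Z^4, C_1 ≅ Z^4.

∂_1: C_1 → C_0 is given by ∂[p,q] = [q] − [p]. For instance
  ∂ad = d − a.
The resulting 4×4 matrix has rank 3, and its Smith normal form has invariant factors (1,1,1).

Now H_k = ker ∂_k / im ∂_{k+1}, so:

  H_0: rank C_0 − rank ∂_1 = 4 − 3 = 1, and the invariant factors of ∂_1 are all 1, so H_0 ≅ Z.
  H_1: rank ker ∂_1 − rank ∂_2 = (4 − 3) − 0 = 1, and there is no ∂_2, so H_1 ≅ Z.

As a check, the Euler characteristic is 4 − 4 = 0, which agrees with 1 − 1 = 0.
(K is a triangulation of the circle S^1.)

Hence the Betti numbers are b_0 = 1, b_1 = 1.

b_0 = 1, b_1 = 1.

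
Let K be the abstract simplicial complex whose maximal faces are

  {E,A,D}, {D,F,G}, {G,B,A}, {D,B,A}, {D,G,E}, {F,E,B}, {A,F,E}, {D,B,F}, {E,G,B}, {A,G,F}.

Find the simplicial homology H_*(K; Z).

We work with the vertex ordering A < B < D < E < F < G. The simplices of K, each written with vertices in increasing order, are:

  0-simplices (6): A, B, D, E, F, G
  1-simplices (15): AB, AD, AE, AF, AG, BD, BE, BF, BG, DE, DF, DG, EF, EG, FG
  2-simplices (10): ABD, ABG, ADE, AEF, AFG, BDF, BEF, BEG, DEG, DFG

Hence C_0 ≅ Z^6, C_1 ≅ Z^15, C_2 ≅ Z^10.

∂_1: C_1 → C_0 sends each edge [p,q] (with p < q) to q − p. For instance
  ∂AG = G − A.
This gives a 6×15 integer matrix of rank 5; reducing to Smith normal form yields diagonal entries (1,1,1,1,1).

Boundary ∂_2: C_2 → C_1 maps a triangle to the signed sum of its edges. For instance
  ∂BEG = EG − BG + BE,
  ∂ABG = BG − AG + AB.
This gives a 15×10 integer matrix of rank 10; reducing to Smith normal form yields diagonal entries (1,1,1,1,1,1,1,1,1,2).

Reading off H_k = ker ∂_k / im ∂_{k+1}:

  H_0: rank C_0 − rank ∂_1 = 6 − 5 = 1, and the invariant factors of ∂_1 are all 1, so H_0 ≅ Z.
  H_1: rank ker ∂_1 − rank ∂_2 = (15 − 5) − 10 = 0, and ∂_2 has invariant factor 2 > 1, so H_1 ≅ Z_2.
  H_2: rank ker ∂_2 − rank ∂_3 = (10 − 10) − 0 = 0, and there is no ∂_3, so H_2 ≅ 0.

(K is a triangulation of the real projective plane RP^2.)

H_0 = Z,  H_1 = Z_2,  H_2 = 0.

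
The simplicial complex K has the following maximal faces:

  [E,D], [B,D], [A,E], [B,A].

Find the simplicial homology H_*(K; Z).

We work with the vertex ordering A < B < D < E. The simplices of K, each written with vertices in increasing order, are:

  0-simplices (4): A, B, D, E
  1-simplices (4): AB, AE, BD, DE

Hence C_0 ≅ Z^4, C_1 ≅ Z^4.

The boundary map ∂_1: C_1 → C_0 sends each edge [p,q] (with p < q) to q − p.
As a 4×4 matrix over Z this has rank 3, with invariant factors (1,1,1).

Reading off H_k = ker ∂_k / im ∂_{k+1}:

  H_0: rank C_0 − rank ∂_1 = 4 − 3 = 1, and the invariant factors of ∂_1 are all 1, so H_0 = Z.
  H_1: rank ker ∂_1 − rank ∂_2 = (4 − 3) − 0 = 1, and there is no ∂_2, so H_1 = Z.

H_0 ≅ Z,  H_1 ≅ Z.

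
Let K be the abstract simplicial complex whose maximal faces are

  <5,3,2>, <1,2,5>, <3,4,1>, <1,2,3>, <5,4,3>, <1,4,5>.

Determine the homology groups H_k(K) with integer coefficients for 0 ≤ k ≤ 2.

H_0 ≅ Z,  H_1 = 0,  H_2 ≅ Z.

Order the vertices as 1 < 2 < 3 < 4 < 5. Listing each simplex with vertices in this order, K has dimension 2 with simplices:

  0-simplices (5): [1], [2], [3], [4], [5]
  1-simplices (9): [1,2], [1,3], [1,4], [1,5], [2,3], [2,5], [3,4], [3,5], [4,5]
  2-simplices (6): [1,2,3], [1,2,5], [1,3,4], [1,4,5], [2,3,5], [3,4,5]

giving chain groups C_0 ≅ Z^5, C_1 ≅ Z^9, C_2 ≅ Z^6.

∂_1: C_1 → C_0 sends each edge [p,q] (with p < q) to q − p. For instance
  ∂[3,5] = [5] − [3].
As a 5×9 matrix over Z this has rank 4, with invariant factors (1,1,1,1).

Boundary ∂_2: C_2 → C_1 acts by ∂[p,q,r] = [q,r] − [p,r] + [p,q]. For instance
  ∂[3,4,5] = [4,5] − [3,5] + [3,4],
  ∂[1,2,5] = [2,5] − [1,5] + [1,2].
This gives a 9×6 integer matrix of rank 5; reducing to Smith normal form yields diagonal entries (1,1,1,1,1).

From H_k ≅ ker(∂_k) / im(∂_{k+1}) we obtain:

  H_0: rank C_0 − rank ∂_1 = 5 − 4 = 1, and the invariant factors of ∂_1 are all 1, so H_0 = Z.
  H_1: rank ker ∂_1 − rank ∂_2 = (9 − 4) − 5 = 0, and the invariant factors of ∂_2 are all 1, so H_1 = 0.
  H_2: rank ker ∂_2 − rank ∂_3 = (6 − 5) − 0 = 1, and there is no ∂_3, so H_2 = Z.

(K is a triangulation of the 2-sphere S^2.)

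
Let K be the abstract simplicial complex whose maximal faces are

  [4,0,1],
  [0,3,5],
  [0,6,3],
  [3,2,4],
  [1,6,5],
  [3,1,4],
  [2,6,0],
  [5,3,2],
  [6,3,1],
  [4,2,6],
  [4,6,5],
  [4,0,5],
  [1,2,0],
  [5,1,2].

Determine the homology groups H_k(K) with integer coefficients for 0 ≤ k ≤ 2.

H_0 = Z,  H_1 = Z^2,  H_2 = Z.

Fix the vertex order 0 < 1 < 2 < 3 < 4 < 5 < 6 and write every simplex with vertices in increasing order. Then dim K = 2 and the simplices of K are:

  0-simplices (7): [0], [1], [2], [3], [4], [5], [6]
  1-simplices (21): [0,1], [0,2], [0,3], [0,4], [0,5], [0,6], [1,2], [1,3], [1,4], [1,5], [1,6], [2,3], [2,4], [2,5], [2,6], [3,4], [3,5], [3,6], [4,5], [4,6], [5,6]
  2-simplices (14): [0,1,2], [0,1,4], [0,2,6], [0,3,5], [0,3,6], [0,4,5], [1,2,5], [1,3,4], [1,3,6], [1,5,6], [2,3,4], [2,3,5], [2,4,6], [4,5,6]

giving chain groups C_0 ≅ Z^7, C_1 ≅ Z^21, C_2 ≅ Z^14.

∂_1: C_1 → C_0 maps an edge to its endpoints' difference, ∂[p,q] = q − p.
This gives a 7×21 integer matrix of rank 6; reducing to Smith normal form yields diagonal entries (1,1,1,1,1,1).

∂_2: C_2 → C_1 sends each 2-simplex [p,q,r] to [q,r] − [p,r] + [p,q]. For instance
  ∂[2,3,4] = [3,4] − [2,4] + [2,3],
  ∂[4,5,6] = [5,6] − [4,6] + [4,5].
The 21×14 boundary matrix has rank 13 and Smith normal form diag(1,1,1,1,1,1,1,1,1,1,1,1,1).

Now H_k = ker ∂_k / im ∂_{k+1}, so:

  H_0: rank C_0 − rank ∂_1 = 7 − 6 = 1, and the invariant factors of ∂_1 are all 1, so H_0 = Z.
  H_1: rank ker ∂_1 − rank ∂_2 = (21 − 6) − 13 = 2, and the invariant factors of ∂_2 are all 1, so H_1 = Z^2.
  H_2: rank ker ∂_2 − rank ∂_3 = (14 − 13) − 0 = 1, and there is no ∂_3, so H_2 = Z.

As a check, the Euler characteristic is 7 − 21 + 14 = 0, which agrees with 1 − 2 + 1 = 0.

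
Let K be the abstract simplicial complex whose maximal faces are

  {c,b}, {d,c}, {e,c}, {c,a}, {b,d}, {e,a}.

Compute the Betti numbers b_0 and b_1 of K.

b_0 = 1, b_1 = 2.

We work with the vertex ordering a < b < c < d < e. The simplices of K, each written with vertices in increasing order, are:

  0-simplices (5): a, b, c, d, e
  1-simplices (6): ac, ae, bc, bd, cd, ce

giving chain groups C_0 ≅ Z^5, C_1 ≅ Z^6.

The boundary map ∂_1: C_1 → C_0 maps an edge to its endpoints' difference, ∂[p,q] = q − p. For instance
  ∂ae = e − a.
This gives a 5×6 integer matrix of rank 4; reducing to Smith normal form yields diagonal entries (1,1,1,1).

From H_k ≅ ker(∂_k) / im(∂_{k+1}) we obtain:

  H_0: rank C_0 − rank ∂_1 = 5 − 4 = 1, and the invariant factors of ∂_1 are all 1, so H_0 ≅ Z.
  H_1: rank ker ∂_1 − rank ∂_2 = (6 − 4) − 0 = 2, and there is no ∂_2, so H_1 ≅ Z^2.

Hence the Betti numbers are b_0 = 1, b_1 = 2.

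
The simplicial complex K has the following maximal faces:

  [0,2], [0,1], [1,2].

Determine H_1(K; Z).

H_1 = Z.

K has 3 vertices, 3 edges.
rank ∂_1 = 2, rank ∂_2 = 0 ⇒ b_1 = 3 − 2 − 0 = 1. So H_1 ≅ Z.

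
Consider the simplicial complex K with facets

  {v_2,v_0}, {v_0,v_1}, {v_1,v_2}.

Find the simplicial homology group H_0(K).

We work with the vertex ordering v_0 < v_1 < v_2. The simplices of K, each written with vertices in increasing order, are:

  0-simplices (3): [v_0], [v_1], [v_2]
  1-simplices (3): [v_0,v_1], [v_0,v_2], [v_1,v_2]

so the chain groups are C_0 ≅ Z^3, C_1 ≅ Z^3.

∂_1: C_1 → C_0 maps an edge to its endpoints' difference, ∂[p,q] = q − p.
The 3×3 boundary matrix has rank 2 and Smith normal form diag(1,1).

Computing H_k = (kernel of ∂_k) / (image of ∂_{k+1}):

  H_0: rank C_0 − rank ∂_1 = 3 − 2 = 1, and the invariant factors of ∂_1 are all 1, so H_0 = Z.

H_0 ≅ Z.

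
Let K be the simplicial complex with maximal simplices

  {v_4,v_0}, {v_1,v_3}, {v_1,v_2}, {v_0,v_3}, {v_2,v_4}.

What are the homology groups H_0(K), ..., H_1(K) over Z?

H_0 ≅ Z,  H_1 ≅ Z.

Take the total order v_0 < v_1 < v_2 < v_3 < v_4 on the vertex set. Then K (dimension 1) consists of the simplices:

  0-simplices (5): [v_0], [v_1], [v_2], [v_3], [v_4]
  1-simplices (5): [v_0,v_3], [v_0,v_4], [v_1,v_2], [v_1,v_3], [v_2,v_4]

giving chain groups C_0 ≅ Z^5, C_1 ≅ Z^5.

Boundary ∂_1: C_1 → C_0 sends each edge [p,q] (with p < q) to q − p. For instance
  ∂[v_0,v_4] = [v_4] − [v_0].
The 5×5 boundary matrix has rank 4 and Smith normal form diag(1,1,1,1).

Now H_k = ker ∂_k / im ∂_{k+1}, so:

  H_0: rank C_0 − rank ∂_1 = 5 − 4 = 1, and the invariant factors of ∂_1 are all 1, so H_0 = Z.
  H_1: rank ker ∂_1 − rank ∂_2 = (5 − 4) − 0 = 1, and there is no ∂_2, so H_1 = Z.

(K is a triangulation of the circle S^1.)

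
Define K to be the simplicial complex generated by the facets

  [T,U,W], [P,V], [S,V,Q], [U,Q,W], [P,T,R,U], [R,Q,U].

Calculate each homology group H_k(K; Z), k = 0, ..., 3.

Order the vertices as P < Q < R < S < T < U < V < W. Listing each simplex with vertices in this order, K has dimension 3 with simplices:

  0-simplices (8): P, Q, R, S, T, U, V, W
  1-simplices (15): PR, PT, PU, PV, QR, QS, QU, QV, QW, RT, RU, SV, TU, TW, UW
  2-simplices (8): PRT, PRU, PTU, QRU, QSV, QUW, RTU, TUW
  3-simplices (1): PRTU

so the chain groups are C_0 ≅ Z^8, C_1 ≅ Z^15, C_2 ≅ Z^8, C_3 ≅ Z^1.

The boundary map ∂_1: C_1 → C_0 sends each edge [p,q] (with p < q) to q − p. For instance
  ∂PT = T − P.
This gives a 8×15 integer matrix of rank 7; reducing to Smith normal form yields diagonal entries (1,1,1,1,1,1,1).

Boundary ∂_2: C_2 → C_1 sends each 2-simplex [p,q,r] to [q,r] − [p,r] + [p,q]. For instance
  ∂PRU = RU − PU + PR,
  ∂TUW = UW − TW + TU.
The 15×8 boundary matrix has rank 7 and Smith normal form diag(1,1,1,1,1,1,1).

The boundary map ∂_3: C_3 → C_2 sends each 3-simplex σ to the alternating sum Σ_i (−1)^i (σ with its i-th vertex removed). For instance
  ∂PRTU = RTU − PTU + PRU − PRT.
The 8×1 boundary matrix has rank 1 and Smith normal form diag(1).

Computing H_k = (kernel of ∂_k) / (image of ∂_{k+1}):

  H_0: rank C_0 − rank ∂_1 = 8 − 7 = 1, and the invariant factors of ∂_1 are all 1, so H_0 ≅ Z.
  H_1: rank ker ∂_1 − rank ∂_2 = (15 − 7) − 7 = 1, and the invariant factors of ∂_2 are all 1, so H_1 ≅ Z.
  H_2: rank ker ∂_2 − rank ∂_3 = (8 − 7) − 1 = 0, and the invariant factors of ∂_3 are all 1, so H_2 ≅ 0.
  H_3: rank ker ∂_3 − rank ∂_4 = (1 − 1) − 0 = 0, and there is no ∂_4, so H_3 ≅ 0.

H_0 ≅ Z,  H_1 ≅ Z,  H_2 = 0,  H_3 = 0.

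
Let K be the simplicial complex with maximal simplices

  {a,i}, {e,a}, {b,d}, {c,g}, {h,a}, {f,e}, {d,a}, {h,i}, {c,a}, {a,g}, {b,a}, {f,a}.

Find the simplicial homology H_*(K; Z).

K has 9 vertices, 12 edges.
rank ∂_0 = 0, rank ∂_1 = 8 ⇒ b_0 = 9 − 0 − 8 = 1; all invariant factors of ∂_1 are 1 so no torsion. So H_0 ≅ Z.
rank ∂_1 = 8, rank ∂_2 = 0 ⇒ b_1 = 12 − 8 − 0 = 4. So H_1 ≅ Z^4.

H_0 ≅ Z,  H_1 ≅ Z^4.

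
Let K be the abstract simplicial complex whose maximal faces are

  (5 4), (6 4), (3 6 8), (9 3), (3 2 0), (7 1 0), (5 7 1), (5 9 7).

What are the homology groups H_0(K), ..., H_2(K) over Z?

Order the vertices as 0 < 1 < 2 < 3 < 4 < 5 < 6 < 7 < 8 < 9. Listing each simplex with vertices in this order, K has dimension 2 with simplices:

  0-simplices (10): [0], [1], [2], [3], [4], [5], [6], [7], [8], [9]
  1-simplices (16): [0,1], [0,2], [0,3], [0,7], [1,5], [1,7], [2,3], [3,6], [3,8], [3,9], [4,5], [4,6], [5,7], [5,9], [6,8], [7,9]
  2-simplices (5): [0,1,7], [0,2,3], [1,5,7], [3,6,8], [5,7,9]

so the chain groups are C_0 ≅ Z^10, C_1 ≅ Z^16, C_2 ≅ Z^5.

∂_1: C_1 → C_0 is given by ∂[p,q] = [q] − [p]. For instance
  ∂[1,5] = [5] − [1].
As a 10×16 matrix over Z this has rank 9, with invariant factors (1,1,1,1,1,1,1,1,1).

∂_2: C_2 → C_1 sends each 2-simplex [p,q,r] to [q,r] − [p,r] + [p,q]. For instance
  ∂[0,1,7] = [1,7] − [0,7] + [0,1],
  ∂[5,7,9] = [7,9] − [5,9] + [5,7].
The resulting 16×5 matrix has rank 5, and its Smith normal form has invariant factors (1,1,1,1,1).

Reading off H_k = ker ∂_k / im ∂_{k+1}:

  H_0: rank C_0 − rank ∂_1 = 10 − 9 = 1, and the invariant factors of ∂_1 are all 1, so H_0 = Z.
  H_1: rank ker ∂_1 − rank ∂_2 = (16 − 9) − 5 = 2, and the invariant factors of ∂_2 are all 1, so H_1 = Z^2.
  H_2: rank ker ∂_2 − rank ∂_3 = (5 − 5) − 0 = 0, and there is no ∂_3, so H_2 = 0.

H_0 = Z,  H_1 = Z^2,  H_2 = 0.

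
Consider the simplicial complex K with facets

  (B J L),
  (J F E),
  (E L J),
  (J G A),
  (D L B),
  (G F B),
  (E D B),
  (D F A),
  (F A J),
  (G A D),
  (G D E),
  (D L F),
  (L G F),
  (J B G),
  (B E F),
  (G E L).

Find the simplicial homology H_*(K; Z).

H_0 = Z,  H_1 = Z^2,  H_2 = Z.

Fix the vertex order A < B < D < E < F < G < J < L and write every simplex with vertices in increasing order. Then dim K = 2 and the simplices of K are:

  0-simplices (8): A, B, D, E, F, G, J, L
  1-simplices (24): AD, AF, AG, AJ, BD, BE, BF, BG, BJ, BL, DE, DF, DG, DL, EF, EG, EJ, EL, FG, FJ, FL, GJ, GL, JL
  2-simplices (16): ADF, ADG, AFJ, AGJ, BDE, BDL, BEF, BFG, BGJ, BJL, DEG, DFL, EFJ, EGL, EJL, FGL

Hence C_0 ≅ Z^8, C_1 ≅ Z^24, C_2 ≅ Z^16.

∂_1: C_1 → C_0 maps an edge to its endpoints' difference, ∂[p,q] = q − p.
As a 8×24 matrix over Z this has rank 7, with invariant factors (1,1,1,1,1,1,1).

Boundary ∂_2: C_2 → C_1 maps a triangle to the signed sum of its edges. For instance
  ∂EGL = GL − EL + EG,
  ∂ADF = DF − AF + AD.
The resulting 24×16 matrix has rank 15, and its Smith normal form has invariant factors (1,1,1,1,1,1,1,1,1,1,1,1,1,1,1).

Computing H_k = (kernel of ∂_k) / (image of ∂_{k+1}):

  H_0: rank C_0 − rank ∂_1 = 8 − 7 = 1, and the invariant factors of ∂_1 are all 1, so H_0 ≅ Z.
  H_1: rank ker ∂_1 − rank ∂_2 = (24 − 7) − 15 = 2, and the invariant factors of ∂_2 are all 1, so H_1 ≅ Z^2.
  H_2: rank ker ∂_2 − rank ∂_3 = (16 − 15) − 0 = 1, and there is no ∂_3, so H_2 ≅ Z.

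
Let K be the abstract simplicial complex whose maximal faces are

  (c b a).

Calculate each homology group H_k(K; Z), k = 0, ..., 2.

Fix the vertex order a < b < c and write every simplex with vertices in increasing order. Then dim K = 2 and the simplices of K are:

  0-simplices (3): a, b, c
  1-simplices (3): ab, ac, bc
  2-simplices (1): abc

giving chain groups C_0 ≅ Z^3, C_1 ≅ Z^3, C_2 ≅ Z^1.

∂_1: C_1 → C_0 is given by ∂[p,q] = [q] − [p].
The 3×3 boundary matrix has rank 2 and Smith normal form diag(1,1).

The boundary map ∂_2: C_2 → C_1 acts by ∂[p,q,r] = [q,r] − [p,r] + [p,q]. For instance
  ∂abc = bc − ac + ab.
This gives a 3×1 integer matrix of rank 1; reducing to Smith normal form yields diagonal entries (1).

Computing H_k = (kernel of ∂_k) / (image of ∂_{k+1}):

  H_0: rank C_0 − rank ∂_1 = 3 − 2 = 1, and the invariant factors of ∂_1 are all 1, so H_0 ≅ Z.
  H_1: rank ker ∂_1 − rank ∂_2 = (3 − 2) − 1 = 0, and the invariant factors of ∂_2 are all 1, so H_1 ≅ 0.
  H_2: rank ker ∂_2 − rank ∂_3 = (1 − 1) − 0 = 0, and there is no ∂_3, so H_2 ≅ 0.

(K is a triangulation of the 2-simplex.)

H_0 = Z,  H_1 = 0,  H_2 = 0.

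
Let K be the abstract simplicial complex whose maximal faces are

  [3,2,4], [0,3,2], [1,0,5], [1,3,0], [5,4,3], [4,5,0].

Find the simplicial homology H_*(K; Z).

K has 6 vertices, 12 edges, 6 triangles.
rank ∂_0 = 0, rank ∂_1 = 5 ⇒ b_0 = 6 − 0 − 5 = 1; all invariant factors of ∂_1 are 1 so no torsion. So H_0 ≅ Z.
rank ∂_1 = 5, rank ∂_2 = 6 ⇒ b_1 = 12 − 5 − 6 = 1; all invariant factors of ∂_2 are 1 so no torsion. So H_1 ≅ Z.
rank ∂_2 = 6, rank ∂_3 = 0 ⇒ b_2 = 6 − 6 − 0 = 0. So H_2 ≅ 0.

H_0 = Z,  H_1 = Z,  H_2 = 0.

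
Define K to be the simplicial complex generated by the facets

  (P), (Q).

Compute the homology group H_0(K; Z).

Take the total order P < Q on the vertex set. Then K (dimension 0) consists of the simplices:

  0-simplices (2): P, Q

so the chain groups are C_0 ≅ Z^2.

Reading off H_k = ker ∂_k / im ∂_{k+1}:

  H_0: rank C_0 − rank ∂_1 = 2 − 0 = 2, and there is no ∂_1, so H_0 ≅ Z^2.

H_0 ≅ Z^2.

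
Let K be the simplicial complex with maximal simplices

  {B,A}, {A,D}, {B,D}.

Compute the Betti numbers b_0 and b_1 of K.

K has 3 vertices, 3 edges.
rank ∂_0 = 0, rank ∂_1 = 2 ⇒ b_0 = 3 − 0 − 2 = 1; all invariant factors of ∂_1 are 1 so no torsion. So H_0 = Z.
rank ∂_1 = 2, rank ∂_2 = 0 ⇒ b_1 = 3 − 2 − 0 = 1. So H_1 = Z.

b_0 = 1, b_1 = 1.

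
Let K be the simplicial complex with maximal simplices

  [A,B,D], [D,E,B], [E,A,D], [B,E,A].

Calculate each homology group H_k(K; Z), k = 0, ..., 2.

Fix the vertex order A < B < D < E and write every simplex with vertices in increasing order. Then dim K = 2 and the simplices of K are:

  0-simplices (4): A, B, D, E
  1-simplices (6): AB, AD, AE, BD, BE, DE
  2-simplices (4): ABD, ABE, ADE, BDE

so the chain groups are C_0 ≅ Z^4, C_1 ≅ Z^6, C_2 ≅ Z^4.

∂_1: C_1 → C_0 is given by ∂[p,q] = [q] − [p].
The resulting 4×6 matrix has rank 3, and its Smith normal form has invariant factors (1,1,1).

The boundary map ∂_2: C_2 → C_1 maps a triangle to the signed sum of its edges. For instance
  ∂ADE = DE − AE + AD,
  ∂BDE = DE − BE + BD.
The resulting 6×4 matrix has rank 3, and its Smith normal form has invariant factors (1,1,1).

Now H_k = ker ∂_k / im ∂_{k+1}, so:

  H_0: rank C_0 − rank ∂_1 = 4 − 3 = 1, and the invariant factors of ∂_1 are all 1, so H_0 = Z.
  H_1: rank ker ∂_1 − rank ∂_2 = (6 − 3) − 3 = 0, and the invariant factors of ∂_2 are all 1, so H_1 = 0.
  H_2: rank ker ∂_2 − rank ∂_3 = (4 − 3) − 0 = 1, and there is no ∂_3, so H_2 = Z.

(K is a triangulation of the 2-sphere S^2.)

H_0 = Z,  H_1 = 0,  H_2 = Z.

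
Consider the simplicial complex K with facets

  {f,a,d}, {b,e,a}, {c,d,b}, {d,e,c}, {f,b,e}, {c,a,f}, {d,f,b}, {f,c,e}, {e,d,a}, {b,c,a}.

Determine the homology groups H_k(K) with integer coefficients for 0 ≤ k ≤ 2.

Fix the vertex order a < b < c < d < e < f and write every simplex with vertices in increasing order. Then dim K = 2 and the simplices of K are:

  0-simplices (6): a, b, c, d, e, f
  1-simplices (15): ab, ac, ad, ae, af, bc, bd, be, bf, cd, ce, cf, de, df, ef
  2-simplices (10): abc, abe, acf, ade, adf, bcd, bdf, bef, cde, cef

giving chain groups C_0 ≅ Z^6, C_1 ≅ Z^15, C_2 ≅ Z^10.

Boundary ∂_1: C_1 → C_0 sends each edge [p,q] (with p < q) to q − p.
This gives a 6×15 integer matrix of rank 5; reducing to Smith normal form yields diagonal entries (1,1,1,1,1).

The boundary map ∂_2: C_2 → C_1 acts by ∂[p,q,r] = [q,r] − [p,r] + [p,q]. For instance
  ∂acf = cf − af + ac,
  ∂bdf = df − bf + bd.
The 15×10 boundary matrix has rank 10 and Smith normal form diag(1,1,1,1,1,1,1,1,1,2).

Now H_k = ker ∂_k / im ∂_{k+1}, so:

  H_0: rank C_0 − rank ∂_1 = 6 − 5 = 1, and the invariant factors of ∂_1 are all 1, so H_0 = Z.
  H_1: rank ker ∂_1 − rank ∂_2 = (15 − 5) − 10 = 0, and ∂_2 has invariant factor 2 > 1, so H_1 = Z/2Z.
  H_2: rank ker ∂_2 − rank ∂_3 = (10 − 10) − 0 = 0, and there is no ∂_3, so H_2 = 0.

As a check, the Euler characteristic is 6 − 15 + 10 = 1, which agrees with 1 − 0 + 0 = 1.

H_0 = Z,  H_1 = Z/2Z,  H_2 = 0.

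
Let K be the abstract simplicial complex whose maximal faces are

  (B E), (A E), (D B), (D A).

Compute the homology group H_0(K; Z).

H_0 = Z.

Order the vertices as A < B < D < E. Listing each simplex with vertices in this order, K has dimension 1 with simplices:

  0-simplices (4): A, B, D, E
  1-simplices (4): AD, AE, BD, BE

so the chain groups are C_0 ≅ Z^4, C_1 ≅ Z^4.

The boundary map ∂_1: C_1 → C_0 maps an edge to its endpoints' difference, ∂[p,q] = q − p. For instance
  ∂BD = D − B.
The resulting 4×4 matrix has rank 3, and its Smith normal form has invariant factors (1,1,1).

Reading off H_k = ker ∂_k / im ∂_{k+1}:

  H_0: rank C_0 − rank ∂_1 = 4 − 3 = 1, and the invariant factors of ∂_1 are all 1, so H_0 ≅ Z.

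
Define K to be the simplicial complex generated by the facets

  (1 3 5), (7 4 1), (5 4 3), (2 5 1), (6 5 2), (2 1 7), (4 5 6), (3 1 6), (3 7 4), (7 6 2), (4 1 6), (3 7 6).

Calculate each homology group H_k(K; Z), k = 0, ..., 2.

H_0 ≅ Z,  H_1 ≅ Z/2,  H_2 = 0.

Order the vertices as 1 < 2 < 3 < 4 < 5 < 6 < 7. Listing each simplex with vertices in this order, K has dimension 2 with simplices:

  0-simplices (7): [1], [2], [3], [4], [5], [6], [7]
  1-simplices (18): [1,2], [1,3], [1,4], [1,5], [1,6], [1,7], [2,5], [2,6], [2,7], [3,4], [3,5], [3,6], [3,7], [4,5], [4,6], [4,7], [5,6], [6,7]
  2-simplices (12): [1,2,5], [1,2,7], [1,3,5], [1,3,6], [1,4,6], [1,4,7], [2,5,6], [2,6,7], [3,4,5], [3,4,7], [3,6,7], [4,5,6]

so the chain groups are C_0 ≅ Z^7, C_1 ≅ Z^18, C_2 ≅ Z^12.

∂_1: C_1 → C_0 maps an edge to its endpoints' difference, ∂[p,q] = q − p. For instance
  ∂[3,7] = [7] − [3].
As a 7×18 matrix over Z this has rank 6, with invariant factors (1,1,1,1,1,1).

∂_2: C_2 → C_1 sends each 2-simplex [p,q,r] to [q,r] − [p,r] + [p,q]. For instance
  ∂[1,2,7] = [2,7] − [1,7] + [1,2],
  ∂[1,2,5] = [2,5] − [1,5] + [1,2].
The 18×12 boundary matrix has rank 12 and Smith normal form diag(1,1,1,1,1,1,1,1,1,1,1,2).

Reading off H_k = ker ∂_k / im ∂_{k+1}:

  H_0: rank C_0 − rank ∂_1 = 7 − 6 = 1, and the invariant factors of ∂_1 are all 1, so H_0 = Z.
  H_1: rank ker ∂_1 − rank ∂_2 = (18 − 6) − 12 = 0, and ∂_2 has invariant factor 2 > 1, so H_1 = Z/2.
  H_2: rank ker ∂_2 − rank ∂_3 = (12 − 12) − 0 = 0, and there is no ∂_3, so H_2 = 0.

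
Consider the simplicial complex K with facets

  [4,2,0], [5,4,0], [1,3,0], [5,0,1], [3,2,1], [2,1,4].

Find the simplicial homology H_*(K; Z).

We work with the vertex ordering 0 < 1 < 2 < 3 < 4 < 5. The simplices of K, each written with vertices in increasing order, are:

  0-simplices (6): [0], [1], [2], [3], [4], [5]
  1-simplices (12): [0,1], [0,2], [0,3], [0,4], [0,5], [1,2], [1,3], [1,4], [1,5], [2,3], [2,4], [4,5]
  2-simplices (6): [0,1,3], [0,1,5], [0,2,4], [0,4,5], [1,2,3], [1,2,4]

giving chain groups C_0 ≅ Z^6, C_1 ≅ Z^12, C_2 ≅ Z^6.

The boundary map ∂_1: C_1 → C_0 is given by ∂[p,q] = [q] − [p].
The 6×12 boundary matrix has rank 5 and Smith normal form diag(1,1,1,1,1).

Boundary ∂_2: C_2 → C_1 acts by ∂[p,q,r] = [q,r] − [p,r] + [p,q]. For instance
  ∂[0,4,5] = [4,5] − [0,5] + [0,4],
  ∂[0,1,3] = [1,3] − [0,3] + [0,1].
The 12×6 boundary matrix has rank 6 and Smith normal form diag(1,1,1,1,1,1).

From H_k ≅ ker(∂_k) / im(∂_{k+1}) we obtain:

  H_0: rank C_0 − rank ∂_1 = 6 − 5 = 1, and the invariant factors of ∂_1 are all 1, so H_0 = Z.
  H_1: rank ker ∂_1 − rank ∂_2 = (12 − 5) − 6 = 1, and the invariant factors of ∂_2 are all 1, so H_1 = Z.
  H_2: rank ker ∂_2 − rank ∂_3 = (6 − 6) − 0 = 0, and there is no ∂_3, so H_2 = 0.

As a check, the Euler characteristic is 6 − 12 + 6 = 0, which agrees with 1 − 1 + 0 = 0.

H_0 = Z,  H_1 = Z,  H_2 = 0.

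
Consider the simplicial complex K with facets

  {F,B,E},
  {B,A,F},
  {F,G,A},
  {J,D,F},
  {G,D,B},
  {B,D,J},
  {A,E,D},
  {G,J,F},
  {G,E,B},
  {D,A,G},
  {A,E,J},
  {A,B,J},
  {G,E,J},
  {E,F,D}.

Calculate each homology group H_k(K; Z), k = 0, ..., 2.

H_0 = Z,  H_1 = Z^2,  H_2 = Z.

Order the vertices as A < B < D < E < F < G < J. Listing each simplex with vertices in this order, K has dimension 2 with simplices:

  0-simplices (7): A, B, D, E, F, G, J
  1-simplices (21): AB, AD, AE, AF, AG, AJ, BD, BE, BF, BG, BJ, DE, DF, DG, DJ, EF, EG, EJ, FG, FJ, GJ
  2-simplices (14): ABF, ABJ, ADE, ADG, AEJ, AFG, BDG, BDJ, BEF, BEG, DEF, DFJ, EGJ, FGJ

giving chain groups C_0 ≅ Z^7, C_1 ≅ Z^21, C_2 ≅ Z^14.

Boundary ∂_1: C_1 → C_0 maps an edge to its endpoints' difference, ∂[p,q] = q − p.
This gives a 7×21 integer matrix of rank 6; reducing to Smith normal form yields diagonal entries (1,1,1,1,1,1).

The boundary map ∂_2: C_2 → C_1 acts by ∂[p,q,r] = [q,r] − [p,r] + [p,q]. For instance
  ∂BDJ = DJ − BJ + BD,
  ∂FGJ = GJ − FJ + FG.
The resulting 21×14 matrix has rank 13, and its Smith normal form has invariant factors (1,1,1,1,1,1,1,1,1,1,1,1,1).

Reading off H_k = ker ∂_k / im ∂_{k+1}:

  H_0: rank C_0 − rank ∂_1 = 7 − 6 = 1, and the invariant factors of ∂_1 are all 1, so H_0 ≅ Z.
  H_1: rank ker ∂_1 − rank ∂_2 = (21 − 6) − 13 = 2, and the invariant factors of ∂_2 are all 1, so H_1 ≅ Z^2.
  H_2: rank ker ∂_2 − rank ∂_3 = (14 − 13) − 0 = 1, and there is no ∂_3, so H_2 ≅ Z.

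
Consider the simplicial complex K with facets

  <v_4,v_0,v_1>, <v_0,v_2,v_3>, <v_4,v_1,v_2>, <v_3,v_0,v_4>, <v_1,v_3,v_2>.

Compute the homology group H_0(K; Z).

Order the vertices as v_0 < v_1 < v_2 < v_3 < v_4. Listing each simplex with vertices in this order, K has dimension 2 with simplices:

  0-simplices (5): [v_0], [v_1], [v_2], [v_3], [v_4]
  1-simplices (10): [v_0,v_1], [v_0,v_2], [v_0,v_3], [v_0,v_4], [v_1,v_2], [v_1,v_3], [v_1,v_4], [v_2,v_3], [v_2,v_4], [v_3,v_4]
  2-simplices (5): [v_0,v_1,v_4], [v_0,v_2,v_3], [v_0,v_3,v_4], [v_1,v_2,v_3], [v_1,v_2,v_4]

Hence C_0 ≅ Z^5, C_1 ≅ Z^10, C_2 ≅ Z^5.

The boundary map ∂_1: C_1 → C_0 is given by ∂[p,q] = [q] − [p]. For instance
  ∂[v_0,v_3] = [v_3] − [v_0].
This gives a 5×10 integer matrix of rank 4; reducing to Smith normal form yields diagonal entries (1,1,1,1).

Boundary ∂_2: C_2 → C_1 maps a triangle to the signed sum of its edges. For instance
  ∂[v_1,v_2,v_3] = [v_2,v_3] − [v_1,v_3] + [v_1,v_2],
  ∂[v_0,v_1,v_4] = [v_1,v_4] − [v_0,v_4] + [v_0,v_1].
The resulting 10×5 matrix has rank 5, and its Smith normal form has invariant factors (1,1,1,1,1).

Computing H_k = (kernel of ∂_k) / (image of ∂_{k+1}):

  H_0: rank C_0 − rank ∂_1 = 5 − 4 = 1, and the invariant factors of ∂_1 are all 1, so H_0 = Z.

(K is a triangulation of the Möbius band.)

H_0 ≅ Z.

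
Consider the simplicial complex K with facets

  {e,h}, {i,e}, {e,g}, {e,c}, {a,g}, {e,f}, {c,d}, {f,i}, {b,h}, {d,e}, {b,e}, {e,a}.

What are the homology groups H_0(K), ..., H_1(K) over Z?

We work with the vertex ordering a < b < c < d < e < f < g < h < i. The simplices of K, each written with vertices in increasing order, are:

  0-simplices (9): a, b, c, d, e, f, g, h, i
  1-simplices (12): ae, ag, be, bh, cd, ce, de, ef, eg, eh, ei, fi

giving chain groups C_0 ≅ Z^9, C_1 ≅ Z^12.

∂_1: C_1 → C_0 is given by ∂[p,q] = [q] − [p].
As a 9×12 matrix over Z this has rank 8, with invariant factors (1,1,1,1,1,1,1,1).

From H_k ≅ ker(∂_k) / im(∂_{k+1}) we obtain:

  H_0: rank C_0 − rank ∂_1 = 9 − 8 = 1, and the invariant factors of ∂_1 are all 1, so H_0 ≅ Z.
  H_1: rank ker ∂_1 − rank ∂_2 = (12 − 8) − 0 = 4, and there is no ∂_2, so H_1 ≅ Z^4.

(K is a triangulation of a wedge of 4 circles.)

H_0 = Z,  H_1 = Z^4.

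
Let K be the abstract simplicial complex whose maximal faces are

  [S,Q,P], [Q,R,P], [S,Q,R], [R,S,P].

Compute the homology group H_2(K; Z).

H_2 ≅ Z.

K has 4 vertices, 6 edges, 4 triangles.
rank ∂_2 = 3, rank ∂_3 = 0 ⇒ b_2 = 4 − 3 − 0 = 1. So H_2 ≅ Z.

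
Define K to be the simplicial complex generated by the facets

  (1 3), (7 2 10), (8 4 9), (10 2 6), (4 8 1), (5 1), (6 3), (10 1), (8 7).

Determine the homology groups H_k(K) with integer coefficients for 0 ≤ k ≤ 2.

H_0 ≅ Z,  H_1 ≅ Z^2,  H_2 = 0.

Fix the vertex order 1 < 2 < 3 < 4 < 5 < 6 < 7 < 8 < 9 < 10 and write every simplex with vertices in increasing order. Then dim K = 2 and the simplices of K are:

  0-simplices (10): [1], [2], [3], [4], [5], [6], [7], [8], [9], [10]
  1-simplices (15): [1,3], [1,4], [1,5], [1,8], [1,10], [2,6], [2,7], [2,10], [3,6], [4,8], [4,9], [6,10], [7,8], [7,10], [8,9]
  2-simplices (4): [1,4,8], [2,6,10], [2,7,10], [4,8,9]

giving chain groups C_0 ≅ Z^10, C_1 ≅ Z^15, C_2 ≅ Z^4.

∂_1: C_1 → C_0 sends each edge [p,q] (with p < q) to q − p. For instance
  ∂[1,3] = [3] − [1].
The 10×15 boundary matrix has rank 9 and Smith normal form diag(1,1,1,1,1,1,1,1,1).

The boundary map ∂_2: C_2 → C_1 sends each 2-simplex [p,q,r] to [q,r] − [p,r] + [p,q]. For instance
  ∂[4,8,9] = [8,9] − [4,9] + [4,8],
  ∂[2,7,10] = [7,10] − [2,10] + [2,7].
This gives a 15×4 integer matrix of rank 4; reducing to Smith normal form yields diagonal entries (1,1,1,1).

Now H_k = ker ∂_k / im ∂_{k+1}, so:

  H_0: rank C_0 − rank ∂_1 = 10 − 9 = 1, and the invariant factors of ∂_1 are all 1, so H_0 = Z.
  H_1: rank ker ∂_1 − rank ∂_2 = (15 − 9) − 4 = 2, and the invariant factors of ∂_2 are all 1, so H_1 = Z^2.
  H_2: rank ker ∂_2 − rank ∂_3 = (4 − 4) − 0 = 0, and there is no ∂_3, so H_2 = 0.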